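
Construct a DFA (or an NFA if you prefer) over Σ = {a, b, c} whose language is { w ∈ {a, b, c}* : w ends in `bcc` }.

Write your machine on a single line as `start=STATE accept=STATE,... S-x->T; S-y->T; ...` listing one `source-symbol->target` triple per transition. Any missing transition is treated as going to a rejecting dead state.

start=s0; accept=s3; s0-a->s0; s0-b->s1; s0-c->s0; s1-a->s0; s1-b->s1; s1-c->s2; s2-a->s0; s2-b->s1; s2-c->s3; s3-a->s0; s3-b->s1; s3-c->s0

Let each state record the length of the longest suffix of the input read so far that is also a prefix of `bcc`. s1 means the last symbol is `b`; s2 means the last 2 symbols are `bc`; s3 means the last 3 symbols are `bcc`. Accept only at s3, where the string currently ends in `bcc`.
        a   b   c  
>  s0   s0  s1  s0 
   s1   s0  s1  s2 
   s2   s0  s1  s3 
 * s3   s0  s1  s0 
(> = start, * = accepting)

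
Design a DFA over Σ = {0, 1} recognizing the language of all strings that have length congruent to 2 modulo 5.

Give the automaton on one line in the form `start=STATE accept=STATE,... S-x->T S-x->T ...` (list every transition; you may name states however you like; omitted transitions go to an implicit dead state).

start=s0 accept=s2 s0-0->s1 s0-1->s1 s1-0->s2 s1-1->s2 s2-0->s3 s2-1->s3 s3-0->s4 s3-1->s4 s4-0->s0 s4-1->s0

Only the length mod 5 matters, so use a 5-cycle: from any state, every input symbol moves to the next state, wrapping s4 back to s0. Mark s2 accepting.
With 5 states:
        0   1  
>  s0   s1  s1 
   s1   s2  s2 
 * s2   s3  s3 
   s3   s4  s4 
   s4   s0  s0 
(> = start, * = accepting)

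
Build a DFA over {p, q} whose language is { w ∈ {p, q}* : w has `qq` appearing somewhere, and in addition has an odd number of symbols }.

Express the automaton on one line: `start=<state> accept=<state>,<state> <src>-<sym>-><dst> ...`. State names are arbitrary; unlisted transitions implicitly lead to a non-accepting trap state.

start=s0 accept=s5 s0-p->s1 s0-q->s2 s1-p->s0 s1-q->s3 s2-p->s0 s2-q->s4 s3-p->s1 s3-q->s5 s4-p->s5 s4-q->s5 s5-p->s4 s5-q->s4

Handle the two conditions separately and then intersect. The first has 3 states tracking whether and how much of `qq` has been seen; the second has 2 states tracking the input length modulo 2. A product state is a pair (one from each), accepting exactly when both do.
With 6 states:
        p   q  
>  s0   s1  s2 
   s1   s0  s3 
   s2   s0  s4 
   s3   s1  s5 
   s4   s5  s5 
 * s5   s4  s4 
(> = start, * = accepting)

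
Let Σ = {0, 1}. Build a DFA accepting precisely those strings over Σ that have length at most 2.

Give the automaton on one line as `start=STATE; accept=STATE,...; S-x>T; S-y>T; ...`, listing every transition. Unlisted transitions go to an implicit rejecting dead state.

Count input length up to 3: every symbol moves from S0 toward S3, which means 'more than 2' and absorbs. Accept from {S0, S1, S2}.
A 4-state machine:
        0   1  
>* S0   S1  S1 
 * S1   S2  S2 
 * S2   S3  S3 
   S3   S3  S3 
(> = start, * = accepting)

start=S0; accept=S0,S1,S2; S0-0>S1; S0-1>S1; S1-0>S2; S1-1>S2; S2-0>S3; S2-1>S3; S3-0>S3; S3-1>S3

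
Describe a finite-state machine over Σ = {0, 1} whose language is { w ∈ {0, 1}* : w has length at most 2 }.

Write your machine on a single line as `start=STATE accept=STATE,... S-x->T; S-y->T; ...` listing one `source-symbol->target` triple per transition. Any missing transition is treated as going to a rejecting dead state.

We only need to distinguish lengths 0, 1, …, 2, and '>2'. Chain q0 → q1 → q2 → q3 on every symbol, with q3 looping. Accepting states: {q0, q1, q2}.
4 states suffice.
        0   1  
>* q0   q1  q1 
 * q1   q2  q2 
 * q2   q3  q3 
   q3   q3  q3 
(> = start, * = accepting)

start=q0; accept=q0,q1,q2; q0-0->q1; q0-1->q1; q1-0->q2; q1-1->q2; q2-0->q3; q2-1->q3; q3-0->q3; q3-1->q3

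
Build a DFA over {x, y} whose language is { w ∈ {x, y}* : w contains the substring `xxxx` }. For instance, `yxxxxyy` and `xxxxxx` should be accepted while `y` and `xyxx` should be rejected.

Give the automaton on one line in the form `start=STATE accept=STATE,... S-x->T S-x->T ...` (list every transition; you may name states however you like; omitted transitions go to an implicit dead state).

start=S0 accept=S4 S0-x->S1 S0-y->S0 S1-x->S2 S1-y->S0 S2-x->S3 S2-y->S0 S3-x->S4 S3-y->S0 S4-x->S4 S4-y->S4

States S0..S3 record the length of the longest prefix of `xxxx` that matches the current input suffix. Reaching S4 means `xxxx` has been seen, and we stay there forever. Accept from S4.
5 states suffice.
        x   y  
>  S0   S1  S0 
   S1   S2  S0 
   S2   S3  S0 
   S3   S4  S0 
 * S4   S4  S4 
(> = start, * = accepting)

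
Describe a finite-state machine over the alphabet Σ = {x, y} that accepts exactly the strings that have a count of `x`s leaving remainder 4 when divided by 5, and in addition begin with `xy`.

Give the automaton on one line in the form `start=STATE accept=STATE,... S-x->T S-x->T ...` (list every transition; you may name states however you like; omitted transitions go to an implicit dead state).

start=s0 accept=s6 s0-x->s1 s0-y->s2 s1-x->s2 s1-y->s3 s2-x->s2 s2-y->s2 s3-x->s4 s3-y->s3 s4-x->s5 s4-y->s4 s5-x->s6 s5-y->s5 s6-x->s7 s6-y->s6 s7-x->s3 s7-y->s7

Handle the two conditions separately and then intersect. The first has 5 states tracking the count of `x`s modulo 5; the second has 4 states tracking whether the input so far still matches the prefix `xy`. A product state is a pair (one from each), accepting exactly when both do. Equivalent product states are then merged.
8 states suffice.
        x   y  
>  s0   s1  s2 
   s1   s2  s3 
   s2   s2  s2 
   s3   s4  s3 
   s4   s5  s4 
   s5   s6  s5 
 * s6   s7  s6 
   s7   s3  s7 
(> = start, * = accepting)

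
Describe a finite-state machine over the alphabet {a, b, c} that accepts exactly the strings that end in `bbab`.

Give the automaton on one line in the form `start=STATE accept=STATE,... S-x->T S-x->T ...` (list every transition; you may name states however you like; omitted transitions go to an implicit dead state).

start=q0 accept=q4 q0-a->q0 q0-b->q1 q0-c->q0 q1-a->q0 q1-b->q2 q1-c->q0 q2-a->q3 q2-b->q2 q2-c->q0 q3-a->q0 q3-b->q4 q3-c->q0 q4-a->q0 q4-b->q2 q4-c->q0

Remember how much of `bbab` the current input suffix matches. State q0 means no match yet; q1 means the last symbol is `b`; q2 means the last 2 symbols are `bb`; q3 means the last 3 symbols are `bba`; q4 means the last 4 symbols are `bbab`. Only q4 accepts. On a mismatch, fall back to the longest proper suffix that is still a prefix of `bbab`.
With 5 states:
        a   b   c  
>  q0   q0  q1  q0 
   q1   q0  q2  q0 
   q2   q3  q2  q0 
   q3   q0  q4  q0 
 * q4   q0  q2  q0 
(> = start, * = accepting)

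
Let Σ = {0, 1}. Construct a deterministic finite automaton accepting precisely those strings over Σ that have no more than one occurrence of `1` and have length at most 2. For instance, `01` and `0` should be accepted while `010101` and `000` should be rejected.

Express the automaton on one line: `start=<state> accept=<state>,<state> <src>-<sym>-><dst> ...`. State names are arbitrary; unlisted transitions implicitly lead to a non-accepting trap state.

start=S0 accept=S0,S1,S2,S3 S0-0->S1 S0-1->S2 S1-0->S3 S1-1->S3 S2-0->S3 S2-1->S4 S3-0->S4 S3-1->S4 S4-0->S4 S4-1->S4

Handle the two conditions separately and then intersect. The first has 3 states tracking the count of `1`s, saturating at 2; the second has 4 states tracking the input length, saturating at 3. A product state is a pair (one from each), accepting exactly when both do. After merging equivalent states the machine shrinks.
5 states suffice.
        0   1  
>* S0   S1  S2 
 * S1   S3  S3 
 * S2   S3  S4 
 * S3   S4  S4 
   S4   S4  S4 
(> = start, * = accepting)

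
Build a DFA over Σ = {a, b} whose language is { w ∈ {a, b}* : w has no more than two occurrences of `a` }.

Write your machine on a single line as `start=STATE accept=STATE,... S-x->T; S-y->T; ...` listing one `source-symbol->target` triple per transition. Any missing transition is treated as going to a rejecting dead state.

Only the number of `a`s matters, and only up to 3. Make a chain q0 → q1 → q2 → q3 advanced by each `a` (with q3 absorbing); every other symbol self-loops. The accepting set is {q0, q1, q2}.
4 states suffice.
        a   b  
>* q0   q1  q0 
 * q1   q2  q1 
 * q2   q3  q2 
   q3   q3  q3 
(> = start, * = accepting)

start=q0; accept=q0,q1,q2; q0-a->q1; q0-b->q0; q1-a->q2; q1-b->q1; q2-a->q3; q2-b->q2; q3-a->q3; q3-b->q3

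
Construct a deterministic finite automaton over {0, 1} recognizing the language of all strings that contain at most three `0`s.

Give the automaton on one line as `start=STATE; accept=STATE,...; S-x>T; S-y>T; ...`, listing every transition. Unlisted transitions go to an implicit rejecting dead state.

start=q0; accept=q0,q1,q2,q3; q0-0>q1; q0-1>q0; q1-0>q2; q1-1>q1; q2-0>q3; q2-1>q2; q3-0>q4; q3-1>q3; q4-0>q4; q4-1>q4

Count `0`s, saturating at 4: states q0 through q3 mean 0 through 3 `0`s seen; q4 means more than 3. Each `0` increments (capped at q4); other symbols loop. Accept from {q0, q1, q2, q3}.
A 5-state machine:
        0   1  
>* q0   q1  q0 
 * q1   q2  q1 
 * q2   q3  q2 
 * q3   q4  q3 
   q4   q4  q4 
(> = start, * = accepting)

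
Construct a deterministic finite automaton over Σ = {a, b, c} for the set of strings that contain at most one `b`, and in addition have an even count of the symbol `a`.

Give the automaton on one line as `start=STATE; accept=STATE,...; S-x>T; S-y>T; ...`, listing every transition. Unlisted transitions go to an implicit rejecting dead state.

Run two small machines in parallel and take their product. One (3 states) tracks the count of `b`s, saturating at 2; the other (2 states) tracks the count of `a`s modulo 2. Each combined state is a pair, one component from each; accept when both components accept.
A 6-state machine:
        a   b   c  
>* q0   q1  q2  q0 
   q1   q0  q3  q1 
 * q2   q3  q4  q2 
   q3   q2  q5  q3 
   q4   q5  q4  q4 
   q5   q4  q5  q5 
(> = start, * = accepting)

start=q0; accept=q0,q2; q0-a>q1; q0-b>q2; q0-c>q0; q1-a>q0; q1-b>q3; q1-c>q1; q2-a>q3; q2-b>q4; q2-c>q2; q3-a>q2; q3-b>q5; q3-c>q3; q4-a>q5; q4-b>q4; q4-c>q4; q5-a>q4; q5-b>q5; q5-c>q5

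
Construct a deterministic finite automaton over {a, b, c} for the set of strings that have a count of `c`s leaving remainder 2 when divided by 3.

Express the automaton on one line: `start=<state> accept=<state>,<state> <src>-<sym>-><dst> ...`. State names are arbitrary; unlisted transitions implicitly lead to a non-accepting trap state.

start=q0 accept=q2 q0-a->q0 q0-b->q0 q0-c->q1 q1-a->q1 q1-b->q1 q1-c->q2 q2-a->q2 q2-b->q2 q2-c->q0

The only thing that matters is how many `c`s have appeared, reduced mod 3. Use one state per residue: q0 for 0, …, q2 for 2. Reading `c` moves to the next residue; anything else stays put. q2 is accepting.
3 states suffice.
        a   b   c  
>  q0   q0  q0  q1 
   q1   q1  q1  q2 
 * q2   q2  q2  q0 
(> = start, * = accepting)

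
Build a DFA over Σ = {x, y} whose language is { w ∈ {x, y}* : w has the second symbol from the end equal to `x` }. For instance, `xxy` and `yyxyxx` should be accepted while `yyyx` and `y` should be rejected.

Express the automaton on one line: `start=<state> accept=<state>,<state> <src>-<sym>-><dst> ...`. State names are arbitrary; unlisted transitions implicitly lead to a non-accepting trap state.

start=q0 accept=q3,q4 q0-x->q1 q0-y->q2 q1-x->q3 q1-y->q4 q2-x->q5 q2-y->q6 q3-x->q3 q3-y->q4 q4-x->q5 q4-y->q6 q5-x->q3 q5-y->q4 q6-x->q5 q6-y->q6

A DFA must remember the last 2 symbols (since which symbol is second-to-last isn't known until the input ends). Use one state per possible window of the last ≤2 symbols; accept from those whose window starts with `x`.
        x   y  
>  q0   q1  q2 
   q1   q3  q4 
   q2   q5  q6 
 * q3   q3  q4 
 * q4   q5  q6 
   q5   q3  q4 
   q6   q5  q6 
(> = start, * = accepting)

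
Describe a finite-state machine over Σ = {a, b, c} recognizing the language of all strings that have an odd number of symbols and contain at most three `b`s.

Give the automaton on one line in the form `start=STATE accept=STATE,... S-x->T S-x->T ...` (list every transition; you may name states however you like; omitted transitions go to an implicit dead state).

Build one automaton per condition and run them in lockstep. The first has 2 states tracking the input length modulo 2; the second has 5 states tracking the count of `b`s, saturating at 4. A product state is a pair (one from each), accepting exactly when both do.
10 states suffice.
        a   b   c  
>  q0   q1  q2  q1 
 * q1   q0  q3  q0 
 * q2   q3  q4  q3 
   q3   q2  q5  q2 
   q4   q5  q6  q5 
 * q5   q4  q7  q4 
 * q6   q7  q8  q7 
   q7   q6  q9  q6 
   q8   q9  q9  q9 
   q9   q8  q8  q8 
(> = start, * = accepting)

start=q0 accept=q1,q2,q5,q6 q0-a->q1 q0-b->q2 q0-c->q1 q1-a->q0 q1-b->q3 q1-c->q0 q2-a->q3 q2-b->q4 q2-c->q3 q3-a->q2 q3-b->q5 q3-c->q2 q4-a->q5 q4-b->q6 q4-c->q5 q5-a->q4 q5-b->q7 q5-c->q4 q6-a->q7 q6-b->q8 q6-c->q7 q7-a->q6 q7-b->q9 q7-c->q6 q8-a->q9 q8-b->q9 q8-c->q9 q9-a->q8 q9-b->q8 q9-c->q8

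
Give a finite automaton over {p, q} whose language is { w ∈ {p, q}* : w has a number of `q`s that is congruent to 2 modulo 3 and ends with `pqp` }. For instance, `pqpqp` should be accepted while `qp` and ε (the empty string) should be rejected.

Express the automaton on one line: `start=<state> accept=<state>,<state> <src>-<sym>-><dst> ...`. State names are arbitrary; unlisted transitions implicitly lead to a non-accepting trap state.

start=s0 accept=s9 s0-p->s1 s0-q->s2 s1-p->s1 s1-q->s3 s2-p->s4 s2-q->s5 s3-p->s6 s3-q->s5 s4-p->s4 s4-q->s7 s5-p->s8 s5-q->s0 s6-p->s4 s6-q->s7 s7-p->s9 s7-q->s0 s8-p->s8 s8-q->s10 s9-p->s8 s9-q->s10 s10-p->s11 s10-q->s2 s11-p->s1 s11-q->s3

Handle the two conditions separately and then intersect. One (3 states) tracks the count of `q`s modulo 3; the other (4 states) tracks how much of the suffix `pqp` has currently been matched. Each combined state is a pair, one component from each; accept when both components accept.
12 states suffice.
          p    q  
>  s0     s1   s2 
   s1     s1   s3 
   s2     s4   s5 
   s3     s6   s5 
   s4     s4   s7 
   s5     s8   s0 
   s6     s4   s7 
   s7     s9   s0 
   s8     s8  s10 
 * s9     s8  s10 
   s10   s11   s2 
   s11    s1   s3 
(> = start, * = accepting)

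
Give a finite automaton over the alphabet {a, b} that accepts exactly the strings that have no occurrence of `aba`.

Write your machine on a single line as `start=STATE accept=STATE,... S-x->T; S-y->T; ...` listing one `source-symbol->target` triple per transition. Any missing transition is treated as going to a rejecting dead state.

start=S0; accept=S0,S1,S2; S0-a->S1; S0-b->S0; S1-a->S1; S1-b->S2; S2-a->S3; S2-b->S0; S3-a->S3; S3-b->S3

Track partial matches of the forbidden pattern `aba`. State S3 is a dead state reached once `aba` has occurred; every other state accepts. S0 means no part of `aba` is currently matched.
4 states suffice.
        a   b  
>* S0   S1  S0 
 * S1   S1  S2 
 * S2   S3  S0 
   S3   S3  S3 
(> = start, * = accepting)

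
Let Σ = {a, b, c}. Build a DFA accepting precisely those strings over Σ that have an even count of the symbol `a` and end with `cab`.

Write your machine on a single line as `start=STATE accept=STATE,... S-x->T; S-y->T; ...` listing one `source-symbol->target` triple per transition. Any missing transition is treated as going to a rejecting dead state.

start=s0; accept=s7; s0-a->s1; s0-b->s0; s0-c->s2; s1-a->s0; s1-b->s1; s1-c->s3; s2-a->s4; s2-b->s0; s2-c->s2; s3-a->s5; s3-b->s1; s3-c->s3; s4-a->s0; s4-b->s6; s4-c->s3; s5-a->s1; s5-b->s7; s5-c->s2; s6-a->s0; s6-b->s1; s6-c->s3; s7-a->s1; s7-b->s0; s7-c->s2

Handle the two conditions separately and then intersect. One (2 states) tracks the count of `a`s modulo 2; the other (4 states) tracks how much of the suffix `cab` has currently been matched. Each combined state is a pair, one component from each; accept when both components accept.
With 8 states:
        a   b   c  
>  s0   s1  s0  s2 
   s1   s0  s1  s3 
   s2   s4  s0  s2 
   s3   s5  s1  s3 
   s4   s0  s6  s3 
   s5   s1  s7  s2 
   s6   s0  s1  s3 
 * s7   s1  s0  s2 
(> = start, * = accepting)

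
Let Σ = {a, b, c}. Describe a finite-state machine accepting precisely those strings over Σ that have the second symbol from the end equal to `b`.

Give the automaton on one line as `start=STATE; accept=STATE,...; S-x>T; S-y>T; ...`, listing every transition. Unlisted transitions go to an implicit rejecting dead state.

start=S0; accept=S7,S8,S9; S0-a>S1; S0-b>S2; S0-c>S3; S1-a>S4; S1-b>S5; S1-c>S6; S2-a>S7; S2-b>S8; S2-c>S9; S3-a>S10; S3-b>S11; S3-c>S12; S4-a>S4; S4-b>S5; S4-c>S6; S5-a>S7; S5-b>S8; S5-c>S9; S6-a>S10; S6-b>S11; S6-c>S12; S7-a>S4; S7-b>S5; S7-c>S6; S8-a>S7; S8-b>S8; S8-c>S9; S9-a>S10; S9-b>S11; S9-c>S12; S10-a>S4; S10-b>S5; S10-c>S6; S11-a>S7; S11-b>S8; S11-c>S9; S12-a>S10; S12-b>S11; S12-c>S12

A DFA must remember the last 2 symbols (since which symbol is second-to-last isn't known until the input ends). Use one state per possible window of the last ≤2 symbols; accept from those whose window starts with `b`.
13 states suffice.
          a    b    c  
>  S0     S1   S2   S3 
   S1     S4   S5   S6 
   S2     S7   S8   S9 
   S3    S10  S11  S12 
   S4     S4   S5   S6 
   S5     S7   S8   S9 
   S6    S10  S11  S12 
 * S7     S4   S5   S6 
 * S8     S7   S8   S9 
 * S9    S10  S11  S12 
   S10    S4   S5   S6 
   S11    S7   S8   S9 
   S12   S10  S11  S12 
(> = start, * = accepting)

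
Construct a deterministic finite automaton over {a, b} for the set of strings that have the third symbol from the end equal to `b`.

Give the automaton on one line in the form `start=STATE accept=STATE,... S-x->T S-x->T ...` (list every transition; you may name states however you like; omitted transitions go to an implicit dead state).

A DFA must remember the last 3 symbols (since which symbol is third-to-last isn't known until the input ends). Use one state per possible window of the last ≤3 symbols; accept from those whose window starts with `b`.
A 15-state machine:
          a    b  
>  s0     s1   s2 
   s1     s3   s4 
   s2     s5   s6 
   s3     s7   s8 
   s4     s9  s10 
   s5    s11  s12 
   s6    s13  s14 
   s7     s7   s8 
   s8     s9  s10 
   s9    s11  s12 
   s10   s13  s14 
 * s11    s7   s8 
 * s12    s9  s10 
 * s13   s11  s12 
 * s14   s13  s14 
(> = start, * = accepting)

start=s0 accept=s11,s12,s13,s14 s0-a->s1 s0-b->s2 s1-a->s3 s1-b->s4 s2-a->s5 s2-b->s6 s3-a->s7 s3-b->s8 s4-a->s9 s4-b->s10 s5-a->s11 s5-b->s12 s6-a->s13 s6-b->s14 s7-a->s7 s7-b->s8 s8-a->s9 s8-b->s10 s9-a->s11 s9-b->s12 s10-a->s13 s10-b->s14 s11-a->s7 s11-b->s8 s12-a->s9 s12-b->s10 s13-a->s11 s13-b->s12 s14-a->s13 s14-b->s14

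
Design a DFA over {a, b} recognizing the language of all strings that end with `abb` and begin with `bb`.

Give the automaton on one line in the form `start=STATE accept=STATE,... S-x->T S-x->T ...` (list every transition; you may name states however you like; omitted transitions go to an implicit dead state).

Run two small machines in parallel and take their product. One (4 states) tracks how much of the suffix `abb` has currently been matched; the other (4 states) tracks whether the input so far still matches the prefix `bb`. Each combined state is a pair, one component from each; accept when both components accept. Minimizing collapses redundant product states.
With 7 states:
        a   b  
>  S0   S1  S2 
   S1   S1  S1 
   S2   S1  S3 
   S3   S4  S3 
   S4   S4  S5 
   S5   S4  S6 
 * S6   S4  S3 
(> = start, * = accepting)

start=S0 accept=S6 S0-a->S1 S0-b->S2 S1-a->S1 S1-b->S1 S2-a->S1 S2-b->S3 S3-a->S4 S3-b->S3 S4-a->S4 S4-b->S5 S5-a->S4 S5-b->S6 S6-a->S4 S6-b->S3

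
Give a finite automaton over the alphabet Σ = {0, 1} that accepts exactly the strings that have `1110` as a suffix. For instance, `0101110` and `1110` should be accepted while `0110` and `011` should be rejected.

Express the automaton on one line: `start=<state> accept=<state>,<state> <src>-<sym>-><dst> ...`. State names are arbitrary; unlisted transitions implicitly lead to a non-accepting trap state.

Let each state record the length of the longest suffix of the input read so far that is also a prefix of `1110`. q1 means the last symbol is `1`; q2 means the last 2 symbols are `11`; q3 means the last 3 symbols are `111`; q4 means the last 4 symbols are `1110`. Accept only at q4, where the string currently ends in `1110`.
        0   1  
>  q0   q0  q1 
   q1   q0  q2 
   q2   q0  q3 
   q3   q4  q3 
 * q4   q0  q1 
(> = start, * = accepting)

start=q0 accept=q4 q0-0->q0 q0-1->q1 q1-0->q0 q1-1->q2 q2-0->q0 q2-1->q3 q3-0->q4 q3-1->q3 q4-0->q0 q4-1->q1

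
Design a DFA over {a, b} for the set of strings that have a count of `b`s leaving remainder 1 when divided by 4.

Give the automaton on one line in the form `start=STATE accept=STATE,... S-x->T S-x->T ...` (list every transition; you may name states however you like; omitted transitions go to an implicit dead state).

start=q0 accept=q1 q0-a->q0 q0-b->q1 q1-a->q1 q1-b->q2 q2-a->q2 q2-b->q3 q3-a->q3 q3-b->q0

The only thing that matters is how many `b`s have appeared, reduced mod 4. Use one state per residue: q0 for 0, …, q3 for 3. Reading `b` moves to the next residue; anything else stays put. q1 is accepting.
        a   b  
>  q0   q0  q1 
 * q1   q1  q2 
   q2   q2  q3 
   q3   q3  q0 
(> = start, * = accepting)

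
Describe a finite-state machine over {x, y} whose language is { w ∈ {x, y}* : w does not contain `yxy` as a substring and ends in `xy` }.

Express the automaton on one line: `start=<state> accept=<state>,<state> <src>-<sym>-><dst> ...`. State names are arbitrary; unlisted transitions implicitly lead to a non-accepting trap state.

start=s0 accept=s3 s0-x->s1 s0-y->s2 s1-x->s1 s1-y->s3 s2-x->s4 s2-y->s2 s3-x->s4 s3-y->s2 s4-x->s1 s4-y->s5 s5-x->s6 s5-y->s7 s6-x->s6 s6-y->s5 s7-x->s6 s7-y->s7

Handle the two conditions separately and then intersect. One (4 states) tracks partial matches of the forbidden pattern `yxy`; the other (3 states) tracks how much of the suffix `xy` has currently been matched. Each combined state is a pair, one component from each; accept when both components accept.
8 states suffice.
        x   y  
>  s0   s1  s2 
   s1   s1  s3 
   s2   s4  s2 
 * s3   s4  s2 
   s4   s1  s5 
   s5   s6  s7 
   s6   s6  s5 
   s7   s6  s7 
(> = start, * = accepting)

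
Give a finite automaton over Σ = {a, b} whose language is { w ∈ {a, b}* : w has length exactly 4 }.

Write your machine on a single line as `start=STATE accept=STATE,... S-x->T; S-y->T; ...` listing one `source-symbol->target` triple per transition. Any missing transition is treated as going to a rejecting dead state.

start=q0; accept=q4; q0-a->q1; q0-b->q1; q1-a->q2; q1-b->q2; q2-a->q3; q2-b->q3; q3-a->q4; q3-b->q4; q4-a->q5; q4-b->q5; q5-a->q5; q5-b->q5

Count input length up to 5: every symbol moves from q0 toward q5, which means 'more than 4' and absorbs. Accept from {q4}.
        a   b  
>  q0   q1  q1 
   q1   q2  q2 
   q2   q3  q3 
   q3   q4  q4 
 * q4   q5  q5 
   q5   q5  q5 
(> = start, * = accepting)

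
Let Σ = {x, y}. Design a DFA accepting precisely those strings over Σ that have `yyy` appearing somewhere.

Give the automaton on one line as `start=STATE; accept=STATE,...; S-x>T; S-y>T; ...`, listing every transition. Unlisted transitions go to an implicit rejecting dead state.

Track how much of `yyy` has been matched so far: state s0 is no progress, s3 is the absorbing accept state reached once `yyy` has occurred. Intermediate states record partial matches; on a mismatch, fall back to the longest reusable overlap.
With 4 states:
        x   y  
>  s0   s0  s1 
   s1   s0  s2 
   s2   s0  s3 
 * s3   s3  s3 
(> = start, * = accepting)

start=s0; accept=s3; s0-x>s0; s0-y>s1; s1-x>s0; s1-y>s2; s2-x>s0; s2-y>s3; s3-x>s3; s3-y>s3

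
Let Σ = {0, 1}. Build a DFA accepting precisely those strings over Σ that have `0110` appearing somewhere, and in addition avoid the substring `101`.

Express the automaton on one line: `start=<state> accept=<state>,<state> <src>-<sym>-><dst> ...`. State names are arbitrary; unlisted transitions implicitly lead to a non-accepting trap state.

start=q0 accept=q7,q8,q9 q0-0->q1 q0-1->q2 q1-0->q1 q1-1->q3 q2-0->q4 q2-1->q2 q3-0->q4 q3-1->q5 q4-0->q1 q4-1->q6 q5-0->q7 q5-1->q2 q6-0->q6 q6-1->q6 q7-0->q8 q7-1->q6 q8-0->q8 q8-1->q9 q9-0->q7 q9-1->q9

Run two small machines in parallel and take their product. One (5 states) tracks whether and how much of `0110` has been seen; the other (4 states) tracks partial matches of the forbidden pattern `101`. Each combined state is a pair, one component from each; accept when both components accept. Minimizing collapses redundant product states.
A 10-state machine:
        0   1  
>  q0   q1  q2 
   q1   q1  q3 
   q2   q4  q2 
   q3   q4  q5 
   q4   q1  q6 
   q5   q7  q2 
   q6   q6  q6 
 * q7   q8  q6 
 * q8   q8  q9 
 * q9   q7  q9 
(> = start, * = accepting)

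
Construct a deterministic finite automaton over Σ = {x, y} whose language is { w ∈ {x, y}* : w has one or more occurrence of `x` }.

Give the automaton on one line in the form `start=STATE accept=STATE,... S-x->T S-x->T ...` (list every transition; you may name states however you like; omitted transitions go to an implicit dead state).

start=s0 accept=s1,s2 s0-x->s1 s0-y->s0 s1-x->s2 s1-y->s1 s2-x->s2 s2-y->s2

Only the number of `x`s matters, and only up to 2. Make a chain s0 → s1 → s2 advanced by each `x` (with s2 absorbing); every other symbol self-loops. The accepting set is {s1, s2}.
        x   y  
>  s0   s1  s0 
 * s1   s2  s1 
 * s2   s2  s2 
(> = start, * = accepting)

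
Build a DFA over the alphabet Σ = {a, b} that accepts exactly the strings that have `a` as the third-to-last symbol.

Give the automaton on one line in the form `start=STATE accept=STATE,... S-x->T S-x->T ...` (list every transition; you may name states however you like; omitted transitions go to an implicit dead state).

start=q0 accept=q7,q8,q9,q10 q0-a->q1 q0-b->q2 q1-a->q3 q1-b->q4 q2-a->q5 q2-b->q6 q3-a->q7 q3-b->q8 q4-a->q9 q4-b->q10 q5-a->q11 q5-b->q12 q6-a->q13 q6-b->q14 q7-a->q7 q7-b->q8 q8-a->q9 q8-b->q10 q9-a->q11 q9-b->q12 q10-a->q13 q10-b->q14 q11-a->q7 q11-b->q8 q12-a->q9 q12-b->q10 q13-a->q11 q13-b->q12 q14-a->q13 q14-b->q14

A DFA must remember the last 3 symbols (since which symbol is third-to-last isn't known until the input ends). Use one state per possible window of the last ≤3 symbols; accept from those whose window starts with `a`.
          a    b  
>  q0     q1   q2 
   q1     q3   q4 
   q2     q5   q6 
   q3     q7   q8 
   q4     q9  q10 
   q5    q11  q12 
   q6    q13  q14 
 * q7     q7   q8 
 * q8     q9  q10 
 * q9    q11  q12 
 * q10   q13  q14 
   q11    q7   q8 
   q12    q9  q10 
   q13   q11  q12 
   q14   q13  q14 
(> = start, * = accepting)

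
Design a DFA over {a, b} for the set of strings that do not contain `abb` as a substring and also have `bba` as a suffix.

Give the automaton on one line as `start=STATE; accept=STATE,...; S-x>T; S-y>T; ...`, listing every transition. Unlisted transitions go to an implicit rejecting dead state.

Handle the two conditions separately and then intersect. The first has 4 states tracking partial matches of the forbidden pattern `abb`; the second has 4 states tracking how much of the suffix `bba` has currently been matched. A product state is a pair (one from each), accepting exactly when both do. Equivalent product states are then merged.
5 states suffice.
        a   b  
>  q0   q1  q2 
   q1   q1  q1 
   q2   q1  q3 
   q3   q4  q3 
 * q4   q1  q1 
(> = start, * = accepting)

start=q0; accept=q4; q0-a>q1; q0-b>q2; q1-a>q1; q1-b>q1; q2-a>q1; q2-b>q3; q3-a>q4; q3-b>q3; q4-a>q1; q4-b>q1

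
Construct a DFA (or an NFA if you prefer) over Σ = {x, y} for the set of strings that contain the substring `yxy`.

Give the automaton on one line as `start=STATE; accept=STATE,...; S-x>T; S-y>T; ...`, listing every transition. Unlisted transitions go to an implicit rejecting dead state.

start=s0; accept=s3; s0-x>s0; s0-y>s1; s1-x>s2; s1-y>s1; s2-x>s0; s2-y>s3; s3-x>s3; s3-y>s3

Track how much of `yxy` has been matched so far: state s0 is no progress, s3 is the absorbing accept state reached once `yxy` has occurred. Intermediate states record partial matches; on a mismatch, fall back to the longest reusable overlap.
With 4 states:
        x   y  
>  s0   s0  s1 
   s1   s2  s1 
   s2   s0  s3 
 * s3   s3  s3 
(> = start, * = accepting)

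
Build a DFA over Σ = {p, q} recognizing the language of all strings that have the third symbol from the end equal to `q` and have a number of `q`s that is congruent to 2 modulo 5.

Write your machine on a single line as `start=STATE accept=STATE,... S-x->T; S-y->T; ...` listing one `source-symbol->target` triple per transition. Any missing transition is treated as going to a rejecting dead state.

Run two small machines in parallel and take their product. The first has 15 states tracking the last 3 symbols read; the second has 5 states tracking the count of `q`s modulo 5. A product state is a pair (one from each), accepting exactly when both do. Minimizing collapses redundant product states.
A 16-state machine:
          p    q  
>  S0     S0   S1 
   S1     S2   S3 
   S2     S4   S5 
   S3     S6   S7 
   S4     S4   S8 
 * S5     S9   S7 
 * S6    S10   S7 
   S7     S7  S11 
   S8     S9   S7 
   S9    S10   S7 
 * S10   S12   S7 
   S11   S11  S13 
   S12   S12   S7 
   S13    S0  S14 
   S14    S2  S15 
 * S15    S6   S7 
(> = start, * = accepting)

start=S0; accept=S5,S6,S10,S15; S0-p->S0; S0-q->S1; S1-p->S2; S1-q->S3; S2-p->S4; S2-q->S5; S3-p->S6; S3-q->S7; S4-p->S4; S4-q->S8; S5-p->S9; S5-q->S7; S6-p->S10; S6-q->S7; S7-p->S7; S7-q->S11; S8-p->S9; S8-q->S7; S9-p->S10; S9-q->S7; S10-p->S12; S10-q->S7; S11-p->S11; S11-q->S13; S12-p->S12; S12-q->S7; S13-p->S0; S13-q->S14; S14-p->S2; S14-q->S15; S15-p->S6; S15-q->S7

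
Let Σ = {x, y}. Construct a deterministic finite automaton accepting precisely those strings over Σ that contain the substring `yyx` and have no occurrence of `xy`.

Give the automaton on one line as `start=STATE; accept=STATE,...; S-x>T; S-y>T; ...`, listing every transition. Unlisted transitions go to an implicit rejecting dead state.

start=A; accept=H; A-x>B; A-y>C; B-x>B; B-y>D; C-x>B; C-y>E; D-x>F; D-y>G; E-x>H; E-y>E; F-x>F; F-y>D; G-x>I; G-y>G; H-x>H; H-y>I; I-x>I; I-y>I

Handle the two conditions separately and then intersect. One (4 states) tracks whether and how much of `yyx` has been seen; the other (3 states) tracks partial matches of the forbidden pattern `xy`. Each combined state is a pair, one component from each; accept when both components accept.
       x  y 
>  A   B  C 
   B   B  D 
   C   B  E 
   D   F  G 
   E   H  E 
   F   F  D 
   G   I  G 
 * H   H  I 
   I   I  I 
(> = start, * = accepting)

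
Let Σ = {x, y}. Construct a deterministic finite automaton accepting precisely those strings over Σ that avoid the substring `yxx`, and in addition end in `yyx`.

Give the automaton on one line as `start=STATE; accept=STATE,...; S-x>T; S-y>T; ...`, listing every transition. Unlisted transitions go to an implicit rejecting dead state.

Handle the two conditions separately and then intersect. The first has 4 states tracking partial matches of the forbidden pattern `yxx`; the second has 4 states tracking how much of the suffix `yyx` has currently been matched. A product state is a pair (one from each), accepting exactly when both do. Equivalent product states are then merged.
        x   y  
>  q0   q0  q1 
   q1   q2  q3 
   q2   q4  q1 
   q3   q5  q3 
   q4   q4  q4 
 * q5   q4  q1 
(> = start, * = accepting)

start=q0; accept=q5; q0-x>q0; q0-y>q1; q1-x>q2; q1-y>q3; q2-x>q4; q2-y>q1; q3-x>q5; q3-y>q3; q4-x>q4; q4-y>q4; q5-x>q4; q5-y>q1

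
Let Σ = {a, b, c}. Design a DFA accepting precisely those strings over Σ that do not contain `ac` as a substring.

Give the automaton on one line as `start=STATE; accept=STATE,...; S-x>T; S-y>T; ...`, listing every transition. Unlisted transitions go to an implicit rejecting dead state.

start=s0; accept=s0,s1; s0-a>s1; s0-b>s0; s0-c>s0; s1-a>s1; s1-b>s0; s1-c>s2; s2-a>s2; s2-b>s2; s2-c>s2

This is the complement of 'contains `ac`'. Use the same substring-matching states — s0 through s2 holding how much of `ac` has just been matched — but flip the accepting set: everything except the trap s2 accepts.
        a   b   c  
>* s0   s1  s0  s0 
 * s1   s1  s0  s2 
   s2   s2  s2  s2 
(> = start, * = accepting)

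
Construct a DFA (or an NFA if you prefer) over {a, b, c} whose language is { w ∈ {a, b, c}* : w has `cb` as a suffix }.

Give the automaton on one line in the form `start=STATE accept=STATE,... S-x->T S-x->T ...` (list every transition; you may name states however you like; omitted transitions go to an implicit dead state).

start=q0 accept=q2 q0-a->q0 q0-b->q0 q0-c->q1 q1-a->q0 q1-b->q2 q1-c->q1 q2-a->q0 q2-b->q0 q2-c->q1

Remember how much of `cb` the current input suffix matches. State q0 means no match yet; q1 means the last symbol is `c`; q2 means the last 2 symbols are `cb`. Only q2 accepts. On a mismatch, fall back to the longest proper suffix that is still a prefix of `cb`.
With 3 states:
        a   b   c  
>  q0   q0  q0  q1 
   q1   q0  q2  q1 
 * q2   q0  q0  q1 
(> = start, * = accepting)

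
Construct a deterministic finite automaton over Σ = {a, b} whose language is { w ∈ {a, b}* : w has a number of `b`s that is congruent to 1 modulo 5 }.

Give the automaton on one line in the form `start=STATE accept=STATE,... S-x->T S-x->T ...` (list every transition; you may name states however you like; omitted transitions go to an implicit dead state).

The only thing that matters is how many `b`s have appeared, reduced mod 5. Use one state per residue: q0 for 0, …, q4 for 4. Reading `b` moves to the next residue; anything else stays put. q1 is accepting.
A 5-state machine:
        a   b  
>  q0   q0  q1 
 * q1   q1  q2 
   q2   q2  q3 
   q3   q3  q4 
   q4   q4  q0 
(> = start, * = accepting)

start=q0 accept=q1 q0-a->q0 q0-b->q1 q1-a->q1 q1-b->q2 q2-a->q2 q2-b->q3 q3-a->q3 q3-b->q4 q4-a->q4 q4-b->q0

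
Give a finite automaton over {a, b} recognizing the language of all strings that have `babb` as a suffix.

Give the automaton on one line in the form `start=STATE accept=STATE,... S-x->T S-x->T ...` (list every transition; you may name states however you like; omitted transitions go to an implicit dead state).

Remember how much of `babb` the current input suffix matches. State q0 means no match yet; q1 means the last symbol is `b`; q2 means the last 2 symbols are `ba`; q3 means the last 3 symbols are `bab`; q4 means the last 4 symbols are `babb`. Only q4 accepts. On a mismatch, fall back to the longest proper suffix that is still a prefix of `babb`.
        a   b  
>  q0   q0  q1 
   q1   q2  q1 
   q2   q0  q3 
   q3   q2  q4 
 * q4   q2  q1 
(> = start, * = accepting)

start=q0 accept=q4 q0-a->q0 q0-b->q1 q1-a->q2 q1-b->q1 q2-a->q0 q2-b->q3 q3-a->q2 q3-b->q4 q4-a->q2 q4-b->q1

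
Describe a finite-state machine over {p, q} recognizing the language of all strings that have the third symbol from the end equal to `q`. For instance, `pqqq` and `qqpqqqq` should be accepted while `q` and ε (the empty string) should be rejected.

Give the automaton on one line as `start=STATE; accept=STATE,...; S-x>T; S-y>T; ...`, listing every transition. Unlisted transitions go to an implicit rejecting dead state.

start=S0; accept=S11,S12,S13,S14; S0-p>S1; S0-q>S2; S1-p>S3; S1-q>S4; S2-p>S5; S2-q>S6; S3-p>S7; S3-q>S8; S4-p>S9; S4-q>S10; S5-p>S11; S5-q>S12; S6-p>S13; S6-q>S14; S7-p>S7; S7-q>S8; S8-p>S9; S8-q>S10; S9-p>S11; S9-q>S12; S10-p>S13; S10-q>S14; S11-p>S7; S11-q>S8; S12-p>S9; S12-q>S10; S13-p>S11; S13-q>S12; S14-p>S13; S14-q>S14

Because acceptance depends on a position counted from the end, the machine has to buffer the most recent 3 symbols. Make each state the string of the last up-to-3 symbols read; on input `x` shift the window left and append `x`. Accept when the buffered window has length 3 and begins with `q`.
          p    q  
>  S0     S1   S2 
   S1     S3   S4 
   S2     S5   S6 
   S3     S7   S8 
   S4     S9  S10 
   S5    S11  S12 
   S6    S13  S14 
   S7     S7   S8 
   S8     S9  S10 
   S9    S11  S12 
   S10   S13  S14 
 * S11    S7   S8 
 * S12    S9  S10 
 * S13   S11  S12 
 * S14   S13  S14 
(> = start, * = accepting)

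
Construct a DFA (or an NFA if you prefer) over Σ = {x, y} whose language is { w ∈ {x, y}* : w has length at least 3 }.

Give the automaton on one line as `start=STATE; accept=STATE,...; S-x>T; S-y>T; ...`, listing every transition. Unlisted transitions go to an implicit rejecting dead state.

start=A; accept=D,E; A-x>B; A-y>B; B-x>C; B-y>C; C-x>D; C-y>D; D-x>E; D-y>E; E-x>E; E-y>E

We only need to distinguish lengths 0, 1, …, 3, and '>3'. Chain A → B → C → D → E on every symbol, with E looping. Accepting states: {D, E}.
A 5-state machine:
       x  y 
>  A   B  B 
   B   C  C 
   C   D  D 
 * D   E  E 
 * E   E  E 
(> = start, * = accepting)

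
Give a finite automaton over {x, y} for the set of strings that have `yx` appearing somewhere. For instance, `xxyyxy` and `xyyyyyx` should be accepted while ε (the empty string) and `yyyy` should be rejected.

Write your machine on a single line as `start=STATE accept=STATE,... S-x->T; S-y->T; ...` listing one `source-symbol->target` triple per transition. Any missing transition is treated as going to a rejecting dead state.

start=q0; accept=q2; q0-x->q0; q0-y->q1; q1-x->q2; q1-y->q1; q2-x->q2; q2-y->q2

States q0..q1 record the length of the longest prefix of `yx` that matches the current input suffix. Reaching q2 means `yx` has been seen, and we stay there forever. Accept from q2.
A 3-state machine:
        x   y  
>  q0   q0  q1 
   q1   q2  q1 
 * q2   q2  q2 
(> = start, * = accepting)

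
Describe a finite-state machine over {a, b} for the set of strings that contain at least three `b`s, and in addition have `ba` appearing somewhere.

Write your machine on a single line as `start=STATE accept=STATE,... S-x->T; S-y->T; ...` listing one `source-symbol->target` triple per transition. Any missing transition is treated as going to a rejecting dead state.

Handle the two conditions separately and then intersect. One (5 states) tracks the count of `b`s, saturating at 4; the other (3 states) tracks whether and how much of `ba` has been seen. Each combined state is a pair, one component from each; accept when both components accept. Minimizing collapses redundant product states.
With 7 states:
        a   b  
>  q0   q0  q1 
   q1   q2  q3 
   q2   q2  q4 
   q3   q4  q5 
   q4   q4  q6 
   q5   q6  q5 
 * q6   q6  q6 
(> = start, * = accepting)

start=q0; accept=q6; q0-a->q0; q0-b->q1; q1-a->q2; q1-b->q3; q2-a->q2; q2-b->q4; q3-a->q4; q3-b->q5; q4-a->q4; q4-b->q6; q5-a->q6; q5-b->q5; q6-a->q6; q6-b->q6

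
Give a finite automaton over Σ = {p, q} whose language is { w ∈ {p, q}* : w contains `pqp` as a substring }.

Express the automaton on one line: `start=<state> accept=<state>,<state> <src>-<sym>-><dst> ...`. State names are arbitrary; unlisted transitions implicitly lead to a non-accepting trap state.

start=S0 accept=S3 S0-p->S1 S0-q->S0 S1-p->S1 S1-q->S2 S2-p->S3 S2-q->S0 S3-p->S3 S3-q->S3

States S0..S2 record the length of the longest prefix of `pqp` that matches the current input suffix. Reaching S3 means `pqp` has been seen, and we stay there forever. Accept from S3.
4 states suffice.
        p   q  
>  S0   S1  S0 
   S1   S1  S2 
   S2   S3  S0 
 * S3   S3  S3 
(> = start, * = accepting)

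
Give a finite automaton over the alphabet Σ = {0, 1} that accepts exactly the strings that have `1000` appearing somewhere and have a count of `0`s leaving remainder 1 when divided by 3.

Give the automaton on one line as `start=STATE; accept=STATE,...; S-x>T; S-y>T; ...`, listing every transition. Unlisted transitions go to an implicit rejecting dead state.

start=q0; accept=q13; q0-0>q1; q0-1>q2; q1-0>q3; q1-1>q4; q2-0>q5; q2-1>q2; q3-0>q0; q3-1>q6; q4-0>q7; q4-1>q4; q5-0>q8; q5-1>q4; q6-0>q9; q6-1>q6; q7-0>q10; q7-1>q6; q8-0>q11; q8-1>q6; q9-0>q12; q9-1>q2; q10-0>q13; q10-1>q2; q11-0>q13; q11-1>q11; q12-0>q14; q12-1>q4; q13-0>q14; q13-1>q13; q14-0>q11; q14-1>q14

Run two small machines in parallel and take their product. One (5 states) tracks whether and how much of `1000` has been seen; the other (3 states) tracks the count of `0`s modulo 3. Each combined state is a pair, one component from each; accept when both components accept.
15 states suffice.
          0    1  
>  q0     q1   q2 
   q1     q3   q4 
   q2     q5   q2 
   q3     q0   q6 
   q4     q7   q4 
   q5     q8   q4 
   q6     q9   q6 
   q7    q10   q6 
   q8    q11   q6 
   q9    q12   q2 
   q10   q13   q2 
   q11   q13  q11 
   q12   q14   q4 
 * q13   q14  q13 
   q14   q11  q14 
(> = start, * = accepting)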